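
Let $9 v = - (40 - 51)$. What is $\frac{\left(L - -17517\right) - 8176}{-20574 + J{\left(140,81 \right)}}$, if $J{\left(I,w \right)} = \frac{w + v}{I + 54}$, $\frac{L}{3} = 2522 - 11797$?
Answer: $\frac{4034133}{4490183} \approx 0.89843$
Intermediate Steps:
$L = -27825$ ($L = 3 \left(2522 - 11797\right) = 3 \left(-9275\right) = -27825$)
$v = \frac{11}{9}$ ($v = \frac{\left(-1\right) \left(40 - 51\right)}{9} = \frac{\left(-1\right) \left(-11\right)}{9} = \frac{1}{9} \cdot 11 = \frac{11}{9} \approx 1.2222$)
$J{\left(I,w \right)} = \frac{\frac{11}{9} + w}{54 + I}$ ($J{\left(I,w \right)} = \frac{w + \frac{11}{9}}{I + 54} = \frac{\frac{11}{9} + w}{54 + I}$)
$\frac{\left(L - -17517\right) - 8176}{-20574 + J{\left(140,81 \right)}} = \frac{\left(-27825 - -17517\right) - 8176}{-20574 + \frac{\frac{11}{9} + 81}{54 + 140}} = \frac{\left(-27825 + 17517\right) - 8176}{-20574 + \frac{1}{194} \cdot \frac{740}{9}} = \frac{-10308 - 8176}{-20574 + \frac{1}{194} \cdot \frac{740}{9}} = - \frac{18484}{-20574 + \frac{370}{873}} = - \frac{18484}{- \frac{17960732}{873}} = \left(-18484\right) \left(- \frac{873}{17960732}\right) = \frac{4034133}{4490183}$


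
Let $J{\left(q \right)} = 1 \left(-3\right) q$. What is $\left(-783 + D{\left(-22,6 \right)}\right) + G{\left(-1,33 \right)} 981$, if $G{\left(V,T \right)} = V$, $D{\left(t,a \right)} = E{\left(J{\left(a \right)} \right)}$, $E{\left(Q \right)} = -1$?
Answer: $-1765$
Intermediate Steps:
$J{\left(q \right)} = - 3 q$
$D{\left(t,a \right)} = -1$
$\left(-783 + D{\left(-22,6 \right)}\right) + G{\left(-1,33 \right)} 981 = \left(-783 - 1\right) - 981 = -784 - 981 = -1765$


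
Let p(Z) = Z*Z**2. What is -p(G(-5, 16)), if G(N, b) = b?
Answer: -4096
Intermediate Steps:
p(Z) = Z**3
-p(G(-5, 16)) = -1*16**3 = -1*4096 = -4096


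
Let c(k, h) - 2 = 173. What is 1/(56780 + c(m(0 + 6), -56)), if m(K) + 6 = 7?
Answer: 1/56955 ≈ 1.7558e-5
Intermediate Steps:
m(K) = 1 (m(K) = -6 + 7 = 1)
c(k, h) = 175 (c(k, h) = 2 + 173 = 175)
1/(56780 + c(m(0 + 6), -56)) = 1/(56780 + 175) = 1/56955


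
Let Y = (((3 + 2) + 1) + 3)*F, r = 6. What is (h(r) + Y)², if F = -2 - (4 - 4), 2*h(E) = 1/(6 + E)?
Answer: 185761/576 ≈ 322.50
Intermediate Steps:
h(E) = 1/(2*(6 + E))
F = -2 (F = -2 - 1*0 = -2 + 0 = -2)
Y = -18 (Y = (((3 + 2) + 1) + 3)*(-2) = ((5 + 1) + 3)*(-2) = (6 + 3)*(-2) = 9*(-2) = -18)
(h(r) + Y)² = (1/(2*(6 + 6)) - 18)² = ((½)/12 - 18)² = ((½)*(1/12) - 18)² = (1/24 - 18)² = (-431/24)² = 185761/576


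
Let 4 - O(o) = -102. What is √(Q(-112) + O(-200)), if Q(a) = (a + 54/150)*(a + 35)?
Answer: 3*√24173/5 ≈ 93.286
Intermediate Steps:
O(o) = 106 (O(o) = 4 - 1*(-102) = 4 + 102 = 106)
Q(a) = (35 + a)*(9/25 + a) (Q(a) = (a + 54*(1/150))*(35 + a) = (a + 9/25)*(35 + a) = (9/25 + a)*(35 + a) = (35 + a)*(9/25 + a))
√(Q(-112) + O(-200)) = √((63/5 + (-112)² + (884/25)*(-112)) + 106) = √((63/5 + 12544 - 99008/25) + 106) = √(214907/25 + 106) = √(217557/25) = 3*√24173/5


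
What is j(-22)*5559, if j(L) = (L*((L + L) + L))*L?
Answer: -177576696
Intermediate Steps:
j(L) = 3*L³ (j(L) = (L*(2*L + L))*L = (L*(3*L))*L = (3*L²)*L = 3*L³)
j(-22)*5559 = (3*(-22)³)*5559 = (3*(-10648))*5559 = -31944*5559 = -177576696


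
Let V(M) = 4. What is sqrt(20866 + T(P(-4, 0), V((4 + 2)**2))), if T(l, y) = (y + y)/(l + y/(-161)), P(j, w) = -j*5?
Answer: sqrt(3372093786)/402 ≈ 144.45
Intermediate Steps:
P(j, w) = -5*j
T(l, y) = 2*y/(l - y/161) (T(l, y) = (2*y)/(l + y*(-1/161)) = (2*y)/(l - y/161) = 2*y/(l - y/161))
sqrt(20866 + T(P(-4, 0), V((4 + 2)**2))) = sqrt(20866 + 322*4/(-1*4 + 161*(-5*(-4)))) = sqrt(20866 + 322*4/(-4 + 161*20)) = sqrt(20866 + 322*4/(-4 + 3220)) = sqrt(20866 + 322*4/3216) = sqrt(20866 + 322*4*(1/3216)) = sqrt(20866 + 161/402) = sqrt(8388293/402) = sqrt(3372093786)/402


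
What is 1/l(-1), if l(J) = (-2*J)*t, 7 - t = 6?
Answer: ½ ≈ 0.50000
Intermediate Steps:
t = 1 (t = 7 - 1*6 = 7 - 6 = 1)
l(J) = -2*J (l(J) = -2*J*1 = -2*J)
1/l(-1) = 1/(-2*(-1)) = 1/2 = ½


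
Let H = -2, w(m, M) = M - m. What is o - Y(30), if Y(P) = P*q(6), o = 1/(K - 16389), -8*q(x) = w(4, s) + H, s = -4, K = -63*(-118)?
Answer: -671627/17910 ≈ -37.500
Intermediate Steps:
K = 7434
q(x) = 5/4 (q(x) = -((-4 - 1*4) - 2)/8 = -((-4 - 4) - 2)/8 = -(-8 - 2)/8 = -1/8*(-10) = 5/4)
o = -1/8955 (o = 1/(7434 - 16389) = 1/(-8955) = -1/8955 ≈ -0.00011167)
Y(P) = 5*P/4 (Y(P) = P*(5/4) = 5*P/4)
o - Y(30) = -1/8955 - 5*30/4 = -1/8955 - 1*75/2 = -1/8955 - 75/2 = -671627/17910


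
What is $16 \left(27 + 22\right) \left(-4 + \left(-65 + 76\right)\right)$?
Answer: $5488$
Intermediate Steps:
$16 \left(27 + 22\right) \left(-4 + \left(-65 + 76\right)\right) = 16 \cdot 49 \left(-4 + 11\right) = 16 \cdot 49 \cdot 7 = 16 \cdot 343 = 5488$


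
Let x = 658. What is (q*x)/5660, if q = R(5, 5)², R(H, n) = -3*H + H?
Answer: 3290/283 ≈ 11.625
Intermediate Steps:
R(H, n) = -2*H
q = 100 (q = (-2*5)² = (-10)² = 100)
(q*x)/5660 = (100*658)/5660 = 65800*(1/5660) = 3290/283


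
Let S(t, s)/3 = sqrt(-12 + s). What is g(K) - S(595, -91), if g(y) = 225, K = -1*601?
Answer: 225 - 3*I*sqrt(103) ≈ 225.0 - 30.447*I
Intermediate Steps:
S(t, s) = 3*sqrt(-12 + s)
K = -601
g(K) - S(595, -91) = 225 - 3*sqrt(-12 - 91) = 225 - 3*sqrt(-103) = 225 - 3*I*sqrt(103)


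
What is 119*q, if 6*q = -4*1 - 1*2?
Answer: -119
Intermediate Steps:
q = -1 (q = (-4*1 - 1*2)/6 = (-4 - 2)/6 = (1/6)*(-6) = -1)
119*q = 119*(-1) = -119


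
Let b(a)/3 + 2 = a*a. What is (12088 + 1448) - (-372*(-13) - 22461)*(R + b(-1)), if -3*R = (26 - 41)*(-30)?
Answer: -2683089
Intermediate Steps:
b(a) = -6 + 3*a² (b(a) = -6 + 3*(a*a) = -6 + 3*a²)
R = -150 (R = -(26 - 41)*(-30)/3 = -(-5)*(-30) = -⅓*450 = -150)
(12088 + 1448) - (-372*(-13) - 22461)*(R + b(-1)) = (12088 + 1448) - (-372*(-13) - 22461)*(-150 + (-6 + 3*(-1)²)) = 13536 - (4836 - 22461)*(-150 + (-6 + 3*1)) = 13536 - (-17625)*(-150 + (-6 + 3)) = 13536 - (-17625)*(-150 - 3) = 13536 - (-17625)*(-153) = 13536 - 1*2696625 = 13536 - 2696625 = -2683089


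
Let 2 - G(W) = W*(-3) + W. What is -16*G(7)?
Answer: -256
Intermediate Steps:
G(W) = 2 + 2*W (G(W) = 2 - (W*(-3) + W) = 2 - (-3*W + W) = 2 - (-2)*W = 2 + 2*W)
-16*G(7) = -16*(2 + 2*7) = -16*(2 + 14) = -16*16 = -256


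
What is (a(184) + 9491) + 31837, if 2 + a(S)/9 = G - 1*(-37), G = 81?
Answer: 42372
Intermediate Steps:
a(S) = 1044 (a(S) = -18 + 9*(81 - 1*(-37)) = -18 + 9*(81 + 37) = -18 + 9*118 = -18 + 1062 = 1044)
(a(184) + 9491) + 31837 = (1044 + 9491) + 31837 = 10535 + 31837 = 42372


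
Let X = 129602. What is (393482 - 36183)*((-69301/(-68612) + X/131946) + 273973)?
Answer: 443107434045361971667/4526539476 ≈ 9.7891e+10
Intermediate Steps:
(393482 - 36183)*((-69301/(-68612) + X/131946) + 273973) = (393482 - 36183)*((-69301/(-68612) + 129602/131946) + 273973) = 357299*((-69301*(-1/68612) + 129602*(1/131946)) + 273973) = 357299*((69301/68612 + 64801/65973) + 273973) = 357299*(9018121085/4526539476 + 273973) = 357299*(1240158617979233/4526539476) = 443107434045361971667/4526539476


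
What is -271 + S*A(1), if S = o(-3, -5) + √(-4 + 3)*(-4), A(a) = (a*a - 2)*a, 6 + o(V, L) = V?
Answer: -262 + 4*I ≈ -262.0 + 4.0*I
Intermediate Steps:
o(V, L) = -6 + V
A(a) = a*(-2 + a²) (A(a) = (a² - 2)*a = (-2 + a²)*a = a*(-2 + a²))
S = -9 - 4*I (S = (-6 - 3) + √(-4 + 3)*(-4) = -9 + √(-1)*(-4) = -9 + I*(-4) = -9 - 4*I ≈ -9.0 - 4.0*I)
-271 + S*A(1) = -271 + (-9 - 4*I)*(1*(-2 + 1²)) = -271 + (-9 - 4*I)*(1*(-2 + 1)) = -271 + (-9 - 4*I)*(1*(-1)) = -271 + (-9 - 4*I)*(-1) = -271 + (9 + 4*I) = -262 + 4*I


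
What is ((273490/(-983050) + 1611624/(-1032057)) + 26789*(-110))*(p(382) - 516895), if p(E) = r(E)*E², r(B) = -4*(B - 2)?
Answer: 1477057682677864274692425/2254585853 ≈ 6.5513e+14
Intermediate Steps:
r(B) = 8 - 4*B (r(B) = -4*(-2 + B) = 8 - 4*B)
p(E) = E²*(8 - 4*E) (p(E) = (8 - 4*E)*E² = E²*(8 - 4*E))
((273490/(-983050) + 1611624/(-1032057)) + 26789*(-110))*(p(382) - 516895) = ((273490/(-983050) + 1611624/(-1032057)) + 26789*(-110))*(4*382²*(2 - 1*382) - 516895) = ((273490*(-1/983050) + 1611624*(-1/1032057)) - 2946790)*(4*145924*(2 - 382) - 516895) = ((-27349/98305 - 537208/344019) - 2946790)*(4*145924*(-380) - 516895) = (-62218808071/33818787795 - 2946790)*(-221804480 - 516895) = -99656927905236121/33818787795*(-222321375) = 1477057682677864274692425/2254585853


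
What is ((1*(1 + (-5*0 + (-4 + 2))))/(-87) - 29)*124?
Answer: -312728/87 ≈ -3594.6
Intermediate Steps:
((1*(1 + (-5*0 + (-4 + 2))))/(-87) - 29)*124 = ((1*(1 + (0 - 2)))*(-1/87) - 29)*124 = ((1*(1 - 2))*(-1/87) - 29)*124 = ((1*(-1))*(-1/87) - 29)*124 = (-1*(-1/87) - 29)*124 = (1/87 - 29)*124 = -2522/87*124 = -312728/87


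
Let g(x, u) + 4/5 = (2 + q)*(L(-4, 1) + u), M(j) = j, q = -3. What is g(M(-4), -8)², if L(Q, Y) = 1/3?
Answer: 10609/225 ≈ 47.151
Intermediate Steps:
L(Q, Y) = ⅓
g(x, u) = -17/15 - u (g(x, u) = -⅘ + (2 - 3)*(⅓ + u) = -⅘ - (⅓ + u) = -⅘ + (-⅓ - u) = -17/15 - u)
g(M(-4), -8)² = (-17/15 - 1*(-8))² = (-17/15 + 8)² = (103/15)² = 10609/225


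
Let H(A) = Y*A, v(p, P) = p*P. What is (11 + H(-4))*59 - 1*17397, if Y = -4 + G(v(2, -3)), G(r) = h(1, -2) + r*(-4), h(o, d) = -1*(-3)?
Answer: -22176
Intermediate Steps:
v(p, P) = P*p
h(o, d) = 3
G(r) = 3 - 4*r (G(r) = 3 + r*(-4) = 3 - 4*r)
Y = 23 (Y = -4 + (3 - (-12)*2) = -4 + (3 - 4*(-6)) = -4 + (3 + 24) = -4 + 27 = 23)
H(A) = 23*A
(11 + H(-4))*59 - 1*17397 = (11 + 23*(-4))*59 - 1*17397 = (11 - 92)*59 - 17397 = -81*59 - 17397 = -4779 - 17397 = -22176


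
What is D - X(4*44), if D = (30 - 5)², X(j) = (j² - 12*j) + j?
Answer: -28415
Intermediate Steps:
X(j) = j² - 11*j
D = 625 (D = 25² = 625)
D - X(4*44) = 625 - 4*44*(-11 + 4*44) = 625 - 176*(-11 + 176) = 625 - 176*165 = 625 - 1*29040 = 625 - 29040 = -28415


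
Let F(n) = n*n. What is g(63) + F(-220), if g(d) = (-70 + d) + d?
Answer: 48456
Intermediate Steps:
g(d) = -70 + 2*d
F(n) = n²
g(63) + F(-220) = (-70 + 2*63) + (-220)² = (-70 + 126) + 48400 = 56 + 48400 = 48456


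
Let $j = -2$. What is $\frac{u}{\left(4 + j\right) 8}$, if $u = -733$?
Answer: $- \frac{733}{16} \approx -45.813$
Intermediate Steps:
$\frac{u}{\left(4 + j\right) 8} = - \frac{733}{\left(4 - 2\right) 8} = - \frac{733}{2 \cdot 8} = - \frac{733}{16}$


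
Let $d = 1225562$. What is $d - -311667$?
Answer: $1537229$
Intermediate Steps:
$d - -311667 = 1225562 - -311667 = 1225562 + 311667 = 1537229$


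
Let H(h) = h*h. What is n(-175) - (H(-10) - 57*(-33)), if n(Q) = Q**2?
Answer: 28644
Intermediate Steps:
H(h) = h**2
n(-175) - (H(-10) - 57*(-33)) = (-175)**2 - ((-10)**2 - 57*(-33)) = 30625 - (100 + 1881) = 30625 - 1*1981 = 30625 - 1981 = 28644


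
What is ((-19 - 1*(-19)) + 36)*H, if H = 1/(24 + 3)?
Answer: 4/3 ≈ 1.3333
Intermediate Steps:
H = 1/27 ≈ 0.037037
((-19 - 1*(-19)) + 36)*H = ((-19 - 1*(-19)) + 36)*(1/27) = ((-19 + 19) + 36)*(1/27) = (0 + 36)*(1/27) = 36*(1/27) = 4/3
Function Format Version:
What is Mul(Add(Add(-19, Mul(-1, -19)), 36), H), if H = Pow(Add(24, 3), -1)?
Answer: Rational(4, 3) ≈ 1.3333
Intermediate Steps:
H = Rational(1, 27) (H = Pow(27, -1) = Rational(1, 27) ≈ 0.037037)
Mul(Add(Add(-19, Mul(-1, -19)), 36), H) = Mul(Add(Add(-19, Mul(-1, -19)), 36), Rational(1, 27)) = Mul(Add(Add(-19, 19), 36), Rational(1, 27)) = Mul(Add(0, 36), Rational(1, 27)) = Mul(36, Rational(1, 27)) = Rational(4, 3)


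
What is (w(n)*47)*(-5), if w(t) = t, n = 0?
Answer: 0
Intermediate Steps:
(w(n)*47)*(-5) = (0*47)*(-5) = 0*(-5) = 0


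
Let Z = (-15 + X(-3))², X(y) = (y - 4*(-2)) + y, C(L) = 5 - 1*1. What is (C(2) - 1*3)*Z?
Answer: 169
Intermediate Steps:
C(L) = 4 (C(L) = 5 - 1 = 4)
X(y) = 8 + 2*y (X(y) = (y + 8) + y = (8 + y) + y = 8 + 2*y)
Z = 169 (Z = (-15 + (8 + 2*(-3)))² = (-15 + (8 - 6))² = (-15 + 2)² = (-13)² = 169)
(C(2) - 1*3)*Z = (4 - 1*3)*169 = (4 - 3)*169 = 1*169 = 169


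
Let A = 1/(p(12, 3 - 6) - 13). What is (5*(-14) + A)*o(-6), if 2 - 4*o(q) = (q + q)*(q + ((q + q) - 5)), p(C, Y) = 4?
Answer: 86447/18 ≈ 4802.6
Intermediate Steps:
o(q) = 1/2 - q*(-5 + 3*q)/2 (o(q) = 1/2 - (q + q)*(q + ((q + q) - 5))/4 = 1/2 - 2*q*(q + (2*q - 5))/4 = 1/2 - 2*q*(q + (-5 + 2*q))/4 = 1/2 - 2*q*(-5 + 3*q)/4 = 1/2 - q*(-5 + 3*q)/2)
A = -1/9 (A = 1/(4 - 13) = 1/(-9) = -1/9 ≈ -0.11111)
(5*(-14) + A)*o(-6) = (5*(-14) - 1/9)*(1/2 - 3/2*(-6)**2 + (5/2)*(-6)) = (-70 - 1/9)*(1/2 - 3/2*36 - 15) = -631*(1/2 - 54 - 15)/9 = -631/9*(-137/2) = 86447/18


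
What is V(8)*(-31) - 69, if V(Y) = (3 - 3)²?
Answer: -69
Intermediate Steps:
V(Y) = 0 (V(Y) = 0² = 0)
V(8)*(-31) - 69 = 0*(-31) - 69 = 0 - 69 = -69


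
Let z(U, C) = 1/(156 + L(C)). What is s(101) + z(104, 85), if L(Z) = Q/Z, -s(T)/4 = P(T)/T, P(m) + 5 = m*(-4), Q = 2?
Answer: 21705217/1339462 ≈ 16.204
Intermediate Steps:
P(m) = -5 - 4*m (P(m) = -5 + m*(-4) = -5 - 4*m)
s(T) = -4*(-5 - 4*T)/T
L(Z) = 2/Z
z(U, C) = 1/(156 + 2/C)
s(101) + z(104, 85) = (16 + 20/101) + (½)*85/(1 + 78*85) = (16 + 20*(1/101)) + (½)*85/(1 + 6630) = (16 + 20/101) + (½)*85/6631 = 1636/101 + (½)*85*(1/6631) = 1636/101 + 85/13262 = 21705217/1339462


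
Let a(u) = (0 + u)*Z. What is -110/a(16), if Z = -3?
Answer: 55/24 ≈ 2.2917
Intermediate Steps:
a(u) = -3*u (a(u) = (0 + u)*(-3) = u*(-3) = -3*u)
-110/a(16) = -110/((-3*16)) = -110/(-48) = -110*(-1/48) = 55/24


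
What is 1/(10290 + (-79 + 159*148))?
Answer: 1/33743 ≈ 2.9636e-5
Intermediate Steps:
1/(10290 + (-79 + 159*148)) = 1/(10290 + (-79 + 23532)) = 1/(10290 + 23453) = 1/33743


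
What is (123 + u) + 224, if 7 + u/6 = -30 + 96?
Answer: 701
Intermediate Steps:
u = 354 (u = -42 + 6*(-30 + 96) = -42 + 6*66 = -42 + 396 = 354)
(123 + u) + 224 = (123 + 354) + 224 = 477 + 224 = 701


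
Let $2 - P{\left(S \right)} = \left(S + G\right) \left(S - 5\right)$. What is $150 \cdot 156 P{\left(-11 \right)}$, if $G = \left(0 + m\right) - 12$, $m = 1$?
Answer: $-8190000$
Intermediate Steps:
$G = -11$ ($G = \left(0 + 1\right) - 12 = 1 - 12 = -11$)
$P{\left(S \right)} = 2 - \left(-11 + S\right) \left(-5 + S\right)$ ($P{\left(S \right)} = 2 - \left(S - 11\right) \left(S - 5\right) = 2 - \left(-11 + S\right) \left(-5 + S\right)$)
$150 \cdot 156 P{\left(-11 \right)} = 150 \cdot 156 \left(-53 - \left(-11\right)^{2} + 16 \left(-11\right)\right) = 23400 \left(-53 - 121 - 176\right) = 23400 \left(-350\right) = -8190000$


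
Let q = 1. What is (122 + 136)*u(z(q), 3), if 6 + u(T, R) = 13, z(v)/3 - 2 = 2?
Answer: 1806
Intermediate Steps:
z(v) = 12 (z(v) = 6 + 3*2 = 6 + 6 = 12)
u(T, R) = 7 (u(T, R) = -6 + 13 = 7)
(122 + 136)*u(z(q), 3) = (122 + 136)*7 = 258*7 = 1806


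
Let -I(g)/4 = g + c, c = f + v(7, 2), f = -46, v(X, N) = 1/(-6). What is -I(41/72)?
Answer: -3283/18 ≈ -182.39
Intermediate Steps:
v(X, N) = -⅙
c = -277/6 (c = -46 - ⅙ = -277/6 ≈ -46.167)
I(g) = 554/3 - 4*g (I(g) = -4*(g - 277/6) = -4*(-277/6 + g) = 554/3 - 4*g)
-I(41/72) = -(554/3 - 164/72) = -(554/3 - 4*41/72) = -(554/3 - 41/18) = -1*3283/18 = -3283/18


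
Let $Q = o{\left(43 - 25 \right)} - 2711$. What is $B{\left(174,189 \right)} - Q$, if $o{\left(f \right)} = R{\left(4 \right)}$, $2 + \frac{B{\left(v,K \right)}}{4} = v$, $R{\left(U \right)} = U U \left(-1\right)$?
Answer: $3415$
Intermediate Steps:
$R{\left(U \right)} = - U^{2}$ ($R{\left(U \right)} = U^{2} \left(-1\right) = - U^{2}$)
$B{\left(v,K \right)} = -8 + 4 v$
$o{\left(f \right)} = -16$ ($o{\left(f \right)} = - 4^{2} = \left(-1\right) 16 = -16$)
$Q = -2727$ ($Q = -16 - 2711 = -2727$)
$B{\left(174,189 \right)} - Q = \left(-8 + 4 \cdot 174\right) - -2727 = \left(-8 + 696\right) + 2727 = 688 + 2727 = 3415$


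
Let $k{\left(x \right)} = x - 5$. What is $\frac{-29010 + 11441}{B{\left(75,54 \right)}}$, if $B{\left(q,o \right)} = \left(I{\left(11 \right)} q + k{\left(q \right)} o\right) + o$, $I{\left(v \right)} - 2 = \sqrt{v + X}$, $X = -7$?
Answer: $- \frac{17569}{4134} \approx -4.2499$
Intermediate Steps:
$I{\left(v \right)} = 2 + \sqrt{-7 + v}$ ($I{\left(v \right)} = 2 + \sqrt{v - 7} = 2 + \sqrt{-7 + v}$)
$k{\left(x \right)} = -5 + x$
$B{\left(q,o \right)} = o + 4 q + o \left(-5 + q\right)$ ($B{\left(q,o \right)} = \left(\left(2 + \sqrt{-7 + 11}\right) q + \left(-5 + q\right) o\right) + o = \left(\left(2 + \sqrt{4}\right) q + o \left(-5 + q\right)\right) + o = \left(\left(2 + 2\right) q + o \left(-5 + q\right)\right) + o = \left(4 q + o \left(-5 + q\right)\right) + o = o + 4 q + o \left(-5 + q\right)$)
$\frac{-29010 + 11441}{B{\left(75,54 \right)}} = \frac{-29010 + 11441}{54 + 4 \cdot 75 + 54 \left(-5 + 75\right)} = - \frac{17569}{54 + 300 + 54 \cdot 70} = - \frac{17569}{54 + 300 + 3780} = - \frac{17569}{4134}$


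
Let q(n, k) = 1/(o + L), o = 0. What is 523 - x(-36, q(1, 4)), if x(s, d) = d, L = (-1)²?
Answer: 522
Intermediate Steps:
L = 1
q(n, k) = 1 (q(n, k) = 1/(0 + 1) = 1/1 = 1)
523 - x(-36, q(1, 4)) = 523 - 1*1 = 523 - 1 = 522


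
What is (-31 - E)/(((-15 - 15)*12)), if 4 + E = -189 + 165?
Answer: 1/120 ≈ 0.0083333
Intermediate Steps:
E = -28 (E = -4 + (-189 + 165) = -4 - 24 = -28)
(-31 - E)/(((-15 - 15)*12)) = (-31 - 1*(-28))/(((-15 - 15)*12)) = (-31 + 28)/((-30*12)) = -3/(-360) = -3*(-1/360) = 1/120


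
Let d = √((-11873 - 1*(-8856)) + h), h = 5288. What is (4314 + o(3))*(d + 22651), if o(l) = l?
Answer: 97784367 + 4317*√2271 ≈ 9.7990e+7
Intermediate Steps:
d = √2271 (d = √((-11873 - 1*(-8856)) + 5288) = √((-11873 + 8856) + 5288) = √(-3017 + 5288) = √2271 ≈ 47.655)
(4314 + o(3))*(d + 22651) = (4314 + 3)*(√2271 + 22651) = 4317*(22651 + √2271) = 97784367 + 4317*√2271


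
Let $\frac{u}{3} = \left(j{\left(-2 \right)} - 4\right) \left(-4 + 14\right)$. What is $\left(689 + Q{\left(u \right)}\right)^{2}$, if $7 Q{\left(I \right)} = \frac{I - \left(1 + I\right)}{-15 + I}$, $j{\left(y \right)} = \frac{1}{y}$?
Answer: $\frac{523381349401}{1102500} \approx 4.7472 \cdot 10^{5}$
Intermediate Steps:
$u = -135$ ($u = 3 \left(\frac{1}{-2} - 4\right) \left(-4 + 14\right) = 3 \left(- \frac{1}{2} - 4\right) 10 = 3 \left(\left(- \frac{9}{2}\right) 10\right) = 3 \left(-45\right) = -135$)
$Q{\left(I \right)} = - \frac{1}{7 \left(-15 + I\right)}$ ($Q{\left(I \right)} = \frac{\left(I - \left(1 + I\right)\right) \frac{1}{-15 + I}}{7} = \frac{\left(-1\right) \frac{1}{-15 + I}}{7} = - \frac{1}{7 \left(-15 + I\right)}$)
$\left(689 + Q{\left(u \right)}\right)^{2} = \left(689 - \frac{1}{-105 + 7 \left(-135\right)}\right)^{2} = \left(689 - \frac{1}{-105 - 945}\right)^{2} = \left(689 - \frac{1}{-1050}\right)^{2} = \left(689 - - \frac{1}{1050}\right)^{2} = \left(689 + \frac{1}{1050}\right)^{2} = \left(\frac{723451}{1050}\right)^{2} = \frac{523381349401}{1102500}$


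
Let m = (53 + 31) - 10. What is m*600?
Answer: 44400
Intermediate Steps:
m = 74 (m = 84 - 10 = 74)
m*600 = 74*600 = 44400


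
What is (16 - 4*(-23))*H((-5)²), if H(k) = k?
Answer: 2700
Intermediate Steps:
(16 - 4*(-23))*H((-5)²) = (16 - 4*(-23))*(-5)² = (16 + 92)*25 = 108*25 = 2700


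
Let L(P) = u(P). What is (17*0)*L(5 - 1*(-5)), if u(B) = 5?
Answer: 0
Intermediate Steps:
L(P) = 5
(17*0)*L(5 - 1*(-5)) = (17*0)*5 = 0*5 = 0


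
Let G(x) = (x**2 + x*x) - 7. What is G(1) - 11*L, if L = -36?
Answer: 391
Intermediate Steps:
G(x) = -7 + 2*x**2 (G(x) = (x**2 + x**2) - 7 = 2*x**2 - 7 = -7 + 2*x**2)
G(1) - 11*L = (-7 + 2*1**2) - 11*(-36) = (-7 + 2*1) + 396 = (-7 + 2) + 396 = -5 + 396 = 391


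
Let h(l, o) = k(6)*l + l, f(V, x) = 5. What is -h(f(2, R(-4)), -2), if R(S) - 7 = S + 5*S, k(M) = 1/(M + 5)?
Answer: -60/11 ≈ -5.4545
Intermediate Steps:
k(M) = 1/(5 + M)
R(S) = 7 + 6*S (R(S) = 7 + (S + 5*S) = 7 + 6*S)
h(l, o) = 12*l/11 (h(l, o) = l/(5 + 6) + l = l/11 + l = 12*l/11)
-h(f(2, R(-4)), -2) = -12*5/11 = -1*60/11 = -60/11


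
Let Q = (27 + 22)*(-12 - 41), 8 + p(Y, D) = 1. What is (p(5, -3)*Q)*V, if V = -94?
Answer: -1708826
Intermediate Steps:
p(Y, D) = -7 (p(Y, D) = -8 + 1 = -7)
Q = -2597 (Q = 49*(-53) = -2597)
(p(5, -3)*Q)*V = -7*(-2597)*(-94) = 18179*(-94) = -1708826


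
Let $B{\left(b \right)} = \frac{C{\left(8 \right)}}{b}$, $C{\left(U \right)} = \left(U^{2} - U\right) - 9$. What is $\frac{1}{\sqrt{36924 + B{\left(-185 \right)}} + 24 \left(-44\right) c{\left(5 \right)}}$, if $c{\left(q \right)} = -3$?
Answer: $\frac{586080}{1849870547} - \frac{\sqrt{1263715205}}{1849870547} \approx 0.00029761$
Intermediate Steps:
$C{\left(U \right)} = -9 + U^{2} - U$
$B{\left(b \right)} = \frac{47}{b}$ ($B{\left(b \right)} = \frac{-9 + 8^{2} - 8}{b} = \frac{-9 + 64 - 8}{b} = \frac{47}{b}$)
$\frac{1}{\sqrt{36924 + B{\left(-185 \right)}} + 24 \left(-44\right) c{\left(5 \right)}} = \frac{1}{\sqrt{36924 + \frac{47}{-185}} + 24 \left(-44\right) \left(-3\right)} = \frac{1}{\sqrt{36924 + 47 \left(- \frac{1}{185}\right)} - -3168} = \frac{1}{\sqrt{36924 - \frac{47}{185}} + 3168} = \frac{1}{\sqrt{\frac{6830893}{185}} + 3168} = \frac{1}{\frac{\sqrt{1263715205}}{185} + 3168} = \frac{1}{3168 + \frac{\sqrt{1263715205}}{185}}$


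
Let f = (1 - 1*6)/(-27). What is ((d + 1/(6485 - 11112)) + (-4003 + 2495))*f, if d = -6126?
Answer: -58870865/41643 ≈ -1413.7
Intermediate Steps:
f = 5/27 (f = (1 - 6)*(-1/27) = -5*(-1/27) = 5/27 ≈ 0.18519)
((d + 1/(6485 - 11112)) + (-4003 + 2495))*f = ((-6126 + 1/(6485 - 11112)) + (-4003 + 2495))*(5/27) = ((-6126 + 1/(-4627)) - 1508)*(5/27) = ((-6126 - 1/4627) - 1508)*(5/27) = (-28345003/4627 - 1508)*(5/27) = -35322519/4627*5/27 = -58870865/41643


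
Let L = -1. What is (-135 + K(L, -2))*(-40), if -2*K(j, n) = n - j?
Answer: 5380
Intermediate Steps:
K(j, n) = j/2 - n/2 (K(j, n) = -(n - j)/2 = j/2 - n/2)
(-135 + K(L, -2))*(-40) = (-135 + ((1/2)*(-1) - 1/2*(-2)))*(-40) = (-135 + (-1/2 + 1))*(-40) = (-135 + 1/2)*(-40) = -269/2*(-40) = 5380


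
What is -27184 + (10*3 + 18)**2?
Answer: -24880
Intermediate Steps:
-27184 + (10*3 + 18)**2 = -27184 + (30 + 18)**2 = -27184 + 48**2 = -27184 + 2304 = -24880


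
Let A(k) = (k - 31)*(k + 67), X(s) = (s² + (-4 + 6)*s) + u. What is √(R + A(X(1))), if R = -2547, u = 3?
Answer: 2*I*√1093 ≈ 66.121*I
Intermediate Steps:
X(s) = 3 + s² + 2*s (X(s) = (s² + (-4 + 6)*s) + 3 = (s² + 2*s) + 3 = 3 + s² + 2*s)
A(k) = (-31 + k)*(67 + k)
√(R + A(X(1))) = √(-2547 + (-2077 + (3 + 1² + 2*1)² + 36*(3 + 1² + 2*1))) = √(-2547 + (-2077 + (3 + 1 + 2)² + 36*(3 + 1 + 2))) = √(-2547 + (-2077 + 6² + 36*6)) = √(-2547 + (-2077 + 36 + 216)) = √(-2547 - 1825) = √(-4372) = 2*I*√1093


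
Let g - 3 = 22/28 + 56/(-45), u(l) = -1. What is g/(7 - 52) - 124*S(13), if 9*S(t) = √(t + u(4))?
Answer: -1601/28350 - 248*√3/9 ≈ -47.784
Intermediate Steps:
g = 1601/630 (g = 3 + (22/28 + 56/(-45)) = 3 + (22*(1/28) + 56*(-1/45)) = 3 + (11/14 - 56/45) = 3 - 289/630 = 1601/630 ≈ 2.5413)
S(t) = √(-1 + t)/9 (S(t) = √(t - 1)/9 = √(-1 + t)/9)
g/(7 - 52) - 124*S(13) = 1601/(630*(7 - 52)) - 124*√(-1 + 13)/9 = (1601/630)/(-45) - 124*√12/9 = (1601/630)*(-1/45) - 124*2*√3/9 = -1601/28350 - 248*√3/9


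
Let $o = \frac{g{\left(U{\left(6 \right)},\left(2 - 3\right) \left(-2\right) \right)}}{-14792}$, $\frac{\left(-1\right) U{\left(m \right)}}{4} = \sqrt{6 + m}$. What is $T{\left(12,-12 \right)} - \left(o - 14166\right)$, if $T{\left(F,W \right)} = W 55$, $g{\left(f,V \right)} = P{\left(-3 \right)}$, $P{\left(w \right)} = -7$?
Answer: $\frac{199780745}{14792} \approx 13506.0$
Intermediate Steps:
$U{\left(m \right)} = - 4 \sqrt{6 + m}$
$g{\left(f,V \right)} = -7$
$T{\left(F,W \right)} = 55 W$
$o = \frac{7}{14792}$ ($o = - \frac{7}{-14792} = \left(-7\right) \left(- \frac{1}{14792}\right) = \frac{7}{14792} \approx 0.00047323$)
$T{\left(12,-12 \right)} - \left(o - 14166\right) = 55 \left(-12\right) - \left(\frac{7}{14792} - 14166\right) = -660 - \left(\frac{7}{14792} - 14166\right) = -660 - - \frac{209543465}{14792} = -660 + \frac{209543465}{14792} = \frac{199780745}{14792}$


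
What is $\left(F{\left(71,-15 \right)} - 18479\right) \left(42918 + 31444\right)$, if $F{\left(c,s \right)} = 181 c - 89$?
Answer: $-425127554$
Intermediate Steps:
$F{\left(c,s \right)} = -89 + 181 c$
$\left(F{\left(71,-15 \right)} - 18479\right) \left(42918 + 31444\right) = \left(\left(-89 + 181 \cdot 71\right) - 18479\right) \left(42918 + 31444\right) = \left(\left(-89 + 12851\right) - 18479\right) 74362 = \left(12762 - 18479\right) 74362 = \left(-5717\right) 74362 = -425127554$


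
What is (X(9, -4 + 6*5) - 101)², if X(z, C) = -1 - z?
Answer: 12321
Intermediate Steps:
(X(9, -4 + 6*5) - 101)² = ((-1 - 1*9) - 101)² = ((-1 - 9) - 101)² = (-10 - 101)² = (-111)² = 12321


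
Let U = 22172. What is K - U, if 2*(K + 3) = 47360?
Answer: 1505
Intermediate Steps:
K = 23677 (K = -3 + (½)*47360 = -3 + 23680 = 23677)
K - U = 23677 - 1*22172 = 23677 - 22172 = 1505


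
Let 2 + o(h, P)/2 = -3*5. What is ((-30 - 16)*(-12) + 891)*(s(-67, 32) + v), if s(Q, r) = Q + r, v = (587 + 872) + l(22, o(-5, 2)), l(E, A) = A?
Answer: 2005770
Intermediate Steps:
o(h, P) = -34 (o(h, P) = -4 + 2*(-3*5) = -4 + 2*(-15) = -4 - 30 = -34)
v = 1425 (v = (587 + 872) - 34 = 1459 - 34 = 1425)
((-30 - 16)*(-12) + 891)*(s(-67, 32) + v) = ((-30 - 16)*(-12) + 891)*((-67 + 32) + 1425) = (-46*(-12) + 891)*(-35 + 1425) = (552 + 891)*1390 = 1443*1390 = 2005770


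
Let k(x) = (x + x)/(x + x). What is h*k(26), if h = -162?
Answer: -162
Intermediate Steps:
k(x) = 1 (k(x) = (2*x)/((2*x)) = (2*x)*(1/(2*x)) = 1)
h*k(26) = -162*1 = -162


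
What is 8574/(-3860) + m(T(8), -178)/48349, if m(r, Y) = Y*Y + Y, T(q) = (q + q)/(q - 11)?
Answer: -146465583/93313570 ≈ -1.5696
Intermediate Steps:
T(q) = 2*q/(-11 + q) (T(q) = (2*q)/(-11 + q) = 2*q/(-11 + q))
m(r, Y) = Y + Y**2 (m(r, Y) = Y**2 + Y = Y + Y**2)
8574/(-3860) + m(T(8), -178)/48349 = 8574/(-3860) - 178*(1 - 178)/48349 = 8574*(-1/3860) - 178*(-177)*(1/48349) = -4287/1930 + 31506*(1/48349) = -4287/1930 + 31506/48349 = -146465583/93313570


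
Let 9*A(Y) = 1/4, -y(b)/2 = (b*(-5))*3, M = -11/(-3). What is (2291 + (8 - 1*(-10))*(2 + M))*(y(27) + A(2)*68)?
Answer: 17485651/9 ≈ 1.9429e+6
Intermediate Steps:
M = 11/3 (M = -11*(-⅓) = 11/3 ≈ 3.6667)
y(b) = 30*b (y(b) = -2*b*(-5)*3 = -2*(-5*b)*3 = -(-30)*b = 30*b)
A(Y) = 1/36 (A(Y) = (⅑)/4 = (⅑)*(¼) = 1/36)
(2291 + (8 - 1*(-10))*(2 + M))*(y(27) + A(2)*68) = (2291 + (8 - 1*(-10))*(2 + 11/3))*(30*27 + (1/36)*68) = (2291 + (8 + 10)*(17/3))*(810 + 17/9) = (2291 + 18*(17/3))*(7307/9) = (2291 + 102)*(7307/9) = 2393*(7307/9) = 17485651/9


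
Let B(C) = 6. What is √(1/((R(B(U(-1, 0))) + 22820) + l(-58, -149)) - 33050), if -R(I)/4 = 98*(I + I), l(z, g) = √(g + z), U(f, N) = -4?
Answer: √(-33050 + 1/(18116 + 3*I*√23)) ≈ 0.e-10 - 181.8*I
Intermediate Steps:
R(I) = -784*I (R(I) = -392*(I + I) = -392*2*I = -784*I)
√(1/((R(B(U(-1, 0))) + 22820) + l(-58, -149)) - 33050) = √(1/((-784*6 + 22820) + √(-149 - 58)) - 33050) = √(1/((-4704 + 22820) + √(-207)) - 33050) = √(1/(18116 + 3*I*√23) - 33050) = √(-33050 + 1/(18116 + 3*I*√23))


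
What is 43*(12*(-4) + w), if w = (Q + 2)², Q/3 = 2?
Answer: 688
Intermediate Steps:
Q = 6 (Q = 3*2 = 6)
w = 64 (w = (6 + 2)² = 8² = 64)
43*(12*(-4) + w) = 43*(12*(-4) + 64) = 43*(-48 + 64) = 43*16 = 688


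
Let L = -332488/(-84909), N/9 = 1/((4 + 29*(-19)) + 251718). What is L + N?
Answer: 83512107629/21326678439 ≈ 3.9159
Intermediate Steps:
N = 9/251171 (N = 9/((4 + 29*(-19)) + 251718) = 9/((4 - 551) + 251718) = 9/(-547 + 251718) = 9/251171 ≈ 3.5832e-5)
L = 332488/84909 (L = -332488*(-1/84909) = 332488/84909 ≈ 3.9158)
L + N = 332488/84909 + 9/251171 = 83512107629/21326678439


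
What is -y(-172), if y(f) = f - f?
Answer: 0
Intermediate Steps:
y(f) = 0
-y(-172) = -1*0 = 0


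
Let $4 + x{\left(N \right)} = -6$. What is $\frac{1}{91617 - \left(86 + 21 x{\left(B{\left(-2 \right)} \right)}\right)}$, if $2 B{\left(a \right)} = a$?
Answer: $\frac{1}{91741} \approx 1.09 \cdot 10^{-5}$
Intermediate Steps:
$B{\left(a \right)} = \frac{a}{2}$
$x{\left(N \right)} = -10$ ($x{\left(N \right)} = -4 - 6 = -10$)
$\frac{1}{91617 - \left(86 + 21 x{\left(B{\left(-2 \right)} \right)}\right)} = \frac{1}{91617 - -124} = \frac{1}{91617 + \left(-86 + 210\right)} = \frac{1}{91617 + 124} = \frac{1}{91741}$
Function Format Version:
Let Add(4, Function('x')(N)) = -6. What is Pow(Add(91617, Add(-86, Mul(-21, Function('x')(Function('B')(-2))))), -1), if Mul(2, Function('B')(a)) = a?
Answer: Rational(1, 91741) ≈ 1.0900e-5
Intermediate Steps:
Function('B')(a) = Mul(Rational(1, 2), a)
Function('x')(N) = -10 (Function('x')(N) = Add(-4, -6) = -10)
Pow(Add(91617, Add(-86, Mul(-21, Function('x')(Function('B')(-2))))), -1) = Pow(Add(91617, Add(-86, Mul(-21, -10))), -1) = Pow(Add(91617, Add(-86, 210)), -1) = Pow(Add(91617, 124), -1) = Pow(91741, -1) = Rational(1, 91741)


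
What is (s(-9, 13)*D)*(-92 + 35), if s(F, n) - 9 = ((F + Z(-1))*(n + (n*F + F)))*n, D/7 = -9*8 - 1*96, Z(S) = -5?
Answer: 1379183400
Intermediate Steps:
D = -1176 (D = 7*(-9*8 - 1*96) = 7*(-72 - 96) = 7*(-168) = -1176)
s(F, n) = 9 + n*(-5 + F)*(F + n + F*n) (s(F, n) = 9 + ((F - 5)*(n + (n*F + F)))*n = 9 + ((-5 + F)*(n + (F*n + F)))*n = 9 + ((-5 + F)*(n + (F + F*n)))*n = 9 + ((-5 + F)*(F + n + F*n))*n = 9 + n*(-5 + F)*(F + n + F*n))
(s(-9, 13)*D)*(-92 + 35) = ((9 - 5*13² + 13*(-9)² + (-9)²*13² - 5*(-9)*13 - 4*(-9)*13²)*(-1176))*(-92 + 35) = ((9 - 5*169 + 13*81 + 81*169 + 585 - 4*(-9)*169)*(-1176))*(-57) = ((9 - 845 + 1053 + 13689 + 585 + 6084)*(-1176))*(-57) = (20575*(-1176))*(-57) = -24196200*(-57) = 1379183400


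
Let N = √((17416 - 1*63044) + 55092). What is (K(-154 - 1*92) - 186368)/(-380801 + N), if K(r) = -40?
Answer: 70984352808/145009392137 + 4846608*√14/145009392137 ≈ 0.48964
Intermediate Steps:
N = 26*√14 (N = √((17416 - 63044) + 55092) = √(-45628 + 55092) = √9464 = 26*√14 ≈ 97.283)
(K(-154 - 1*92) - 186368)/(-380801 + N) = (-40 - 186368)/(-380801 + 26*√14) = -186408/(-380801 + 26*√14)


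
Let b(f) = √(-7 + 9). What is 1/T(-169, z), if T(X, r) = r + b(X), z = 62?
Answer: 31/1921 - √2/3842 ≈ 0.015769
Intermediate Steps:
b(f) = √2
T(X, r) = r + √2
1/T(-169, z) = 1/(62 + √2)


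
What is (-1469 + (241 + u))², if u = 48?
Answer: 1392400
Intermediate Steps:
(-1469 + (241 + u))² = (-1469 + (241 + 48))² = (-1469 + 289)² = (-1180)² = 1392400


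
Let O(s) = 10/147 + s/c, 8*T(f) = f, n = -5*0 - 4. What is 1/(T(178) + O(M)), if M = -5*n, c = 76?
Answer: 11172/252277 ≈ 0.044285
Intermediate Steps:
n = -4 (n = 0 - 4 = -4)
T(f) = f/8
M = 20 (M = -5*(-4) = 20)
O(s) = 10/147 + s/76
1/(T(178) + O(M)) = 1/((⅛)*178 + (10/147 + (1/76)*20)) = 1/(89/4 + (10/147 + 5/19)) = 1/(89/4 + 925/2793) = 1/(252277/11172) = 11172/252277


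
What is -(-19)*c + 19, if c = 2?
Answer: 57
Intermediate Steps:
-(-19)*c + 19 = -(-19)*2 + 19 = -19*(-2) + 19 = 38 + 19 = 57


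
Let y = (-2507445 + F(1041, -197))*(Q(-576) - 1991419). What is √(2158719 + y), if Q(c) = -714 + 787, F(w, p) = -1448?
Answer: 3*√555119577633 ≈ 2.2352e+6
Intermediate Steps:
Q(c) = 73
y = 4996074039978 (y = (-2507445 - 1448)*(73 - 1991419) = -2508893*(-1991346) = 4996074039978)
√(2158719 + y) = √(2158719 + 4996074039978) = √4996076198697 = 3*√555119577633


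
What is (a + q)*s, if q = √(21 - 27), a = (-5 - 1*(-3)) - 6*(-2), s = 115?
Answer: 1150 + 115*I*√6 ≈ 1150.0 + 281.69*I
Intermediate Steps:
a = 10 (a = (-5 + 3) + 12 = -2 + 12 = 10)
q = I*√6 (q = √(-6) = I*√6 ≈ 2.4495*I)
(a + q)*s = (10 + I*√6)*115 = 1150 + 115*I*√6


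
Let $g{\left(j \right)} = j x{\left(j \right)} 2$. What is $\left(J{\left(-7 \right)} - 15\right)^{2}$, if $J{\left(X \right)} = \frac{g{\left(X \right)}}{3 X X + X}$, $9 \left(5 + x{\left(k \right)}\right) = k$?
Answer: $\frac{421201}{2025} \approx 208.0$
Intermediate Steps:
$x{\left(k \right)} = -5 + \frac{k}{9}$
$g{\left(j \right)} = 2 j \left(-5 + \frac{j}{9}\right)$ ($g{\left(j \right)} = j \left(-5 + \frac{j}{9}\right) 2 = 2 j \left(-5 + \frac{j}{9}\right)$)
$J{\left(X \right)} = \frac{2 X \left(-45 + X\right)}{9 \left(X + 3 X^{2}\right)}$ ($J{\left(X \right)} = \frac{\frac{2}{9} X \left(-45 + X\right)}{3 X X + X} = \frac{\frac{2}{9} X \left(-45 + X\right)}{3 X^{2} + X} = \frac{\frac{2}{9} X \left(-45 + X\right)}{X + 3 X^{2}} = \frac{2 X \left(-45 + X\right)}{9 \left(X + 3 X^{2}\right)}$)
$\left(J{\left(-7 \right)} - 15\right)^{2} = \left(\frac{2 \left(-45 - 7\right)}{9 \left(1 + 3 \left(-7\right)\right)} - 15\right)^{2} = \left(\frac{2}{9} \frac{1}{1 - 21} \left(-52\right) - 15\right)^{2} = \left(\frac{2}{9} \frac{1}{-20} \left(-52\right) - 15\right)^{2} = \left(\frac{2}{9} \left(- \frac{1}{20}\right) \left(-52\right) - 15\right)^{2} = \left(\frac{26}{45} - 15\right)^{2} = \left(- \frac{649}{45}\right)^{2} = \frac{421201}{2025}$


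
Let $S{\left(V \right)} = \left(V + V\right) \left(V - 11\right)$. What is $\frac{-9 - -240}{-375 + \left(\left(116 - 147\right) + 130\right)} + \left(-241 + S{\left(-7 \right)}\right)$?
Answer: $\frac{935}{92} \approx 10.163$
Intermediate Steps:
$S{\left(V \right)} = 2 V \left(-11 + V\right)$
$\frac{-9 - -240}{-375 + \left(\left(116 - 147\right) + 130\right)} + \left(-241 + S{\left(-7 \right)}\right) = \frac{-9 - -240}{-375 + \left(\left(116 - 147\right) + 130\right)} - \left(241 + 14 \left(-11 - 7\right)\right) = \frac{-9 + 240}{-375 + \left(-31 + 130\right)} - \left(241 + 14 \left(-18\right)\right) = \frac{1}{-375 + 99} \cdot 231 + \left(-241 + 252\right) = \frac{1}{-276} \cdot 231 + 11 = \left(- \frac{1}{276}\right) 231 + 11 = - \frac{77}{92} + 11 = \frac{935}{92}$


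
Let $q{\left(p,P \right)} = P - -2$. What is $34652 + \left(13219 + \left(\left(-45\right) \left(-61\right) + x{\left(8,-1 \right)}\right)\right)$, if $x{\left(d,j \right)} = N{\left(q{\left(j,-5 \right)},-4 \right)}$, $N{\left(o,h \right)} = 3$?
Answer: $50619$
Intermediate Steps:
$q{\left(p,P \right)} = 2 + P$ ($q{\left(p,P \right)} = P + 2 = 2 + P$)
$x{\left(d,j \right)} = 3$
$34652 + \left(13219 + \left(\left(-45\right) \left(-61\right) + x{\left(8,-1 \right)}\right)\right) = 34652 + \left(13219 + \left(\left(-45\right) \left(-61\right) + 3\right)\right) = 34652 + \left(13219 + \left(2745 + 3\right)\right) = 34652 + \left(13219 + 2748\right) = 34652 + 15967 = 50619$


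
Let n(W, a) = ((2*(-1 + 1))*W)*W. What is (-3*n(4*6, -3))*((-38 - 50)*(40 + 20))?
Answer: 0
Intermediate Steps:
n(W, a) = 0 (n(W, a) = ((2*0)*W)*W = (0*W)*W = 0*W = 0)
(-3*n(4*6, -3))*((-38 - 50)*(40 + 20)) = (-3*0)*((-38 - 50)*(40 + 20)) = 0*(-88*60) = 0*(-5280) = 0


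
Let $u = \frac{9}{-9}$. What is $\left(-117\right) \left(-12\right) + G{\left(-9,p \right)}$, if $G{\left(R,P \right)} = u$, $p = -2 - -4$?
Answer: $1403$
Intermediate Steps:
$u = -1$ ($u = 9 \left(- \frac{1}{9}\right) = -1$)
$p = 2$ ($p = -2 + 4 = 2$)
$G{\left(R,P \right)} = -1$
$\left(-117\right) \left(-12\right) + G{\left(-9,p \right)} = \left(-117\right) \left(-12\right) - 1 = 1404 - 1 = 1403$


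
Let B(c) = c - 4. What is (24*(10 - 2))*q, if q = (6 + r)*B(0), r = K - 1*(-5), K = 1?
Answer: -9216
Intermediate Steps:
B(c) = -4 + c
r = 6 (r = 1 - 1*(-5) = 1 + 5 = 6)
q = -48 (q = (6 + 6)*(-4 + 0) = 12*(-4) = -48)
(24*(10 - 2))*q = (24*(10 - 2))*(-48) = (24*8)*(-48) = 192*(-48) = -9216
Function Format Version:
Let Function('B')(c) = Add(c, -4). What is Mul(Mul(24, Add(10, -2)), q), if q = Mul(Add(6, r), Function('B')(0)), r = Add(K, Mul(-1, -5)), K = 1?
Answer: -9216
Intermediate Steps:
Function('B')(c) = Add(-4, c)
r = 6 (r = Add(1, Mul(-1, -5)) = Add(1, 5) = 6)
q = -48 (q = Mul(Add(6, 6), Add(-4, 0)) = Mul(12, -4) = -48)
Mul(Mul(24, Add(10, -2)), q) = Mul(Mul(24, Add(10, -2)), -48) = Mul(Mul(24, 8), -48) = Mul(192, -48) = -9216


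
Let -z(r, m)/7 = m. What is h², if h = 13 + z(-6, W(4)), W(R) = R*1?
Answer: 225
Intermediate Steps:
W(R) = R
z(r, m) = -7*m
h = -15 (h = 13 - 7*4 = 13 - 28 = -15)
h² = (-15)² = 225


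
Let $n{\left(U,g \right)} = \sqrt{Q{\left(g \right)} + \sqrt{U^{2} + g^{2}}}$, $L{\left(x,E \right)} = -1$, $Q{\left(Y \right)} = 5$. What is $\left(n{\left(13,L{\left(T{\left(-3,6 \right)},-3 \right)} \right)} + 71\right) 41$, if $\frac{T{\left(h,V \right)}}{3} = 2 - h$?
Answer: $2911 + 41 \sqrt{5 + \sqrt{170}} \approx 3085.1$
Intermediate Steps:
$T{\left(h,V \right)} = 6 - 3 h$ ($T{\left(h,V \right)} = 3 \left(2 - h\right) = 6 - 3 h$)
$n{\left(U,g \right)} = \sqrt{5 + \sqrt{U^{2} + g^{2}}}$
$\left(n{\left(13,L{\left(T{\left(-3,6 \right)},-3 \right)} \right)} + 71\right) 41 = \left(\sqrt{5 + \sqrt{13^{2} + \left(-1\right)^{2}}} + 71\right) 41 = \left(\sqrt{5 + \sqrt{169 + 1}} + 71\right) 41 = \left(\sqrt{5 + \sqrt{170}} + 71\right) 41 = \left(71 + \sqrt{5 + \sqrt{170}}\right) 41 = 2911 + 41 \sqrt{5 + \sqrt{170}}$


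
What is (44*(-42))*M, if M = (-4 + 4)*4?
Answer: 0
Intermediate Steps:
M = 0 (M = 0*4 = 0)
(44*(-42))*M = (44*(-42))*0 = -1848*0 = 0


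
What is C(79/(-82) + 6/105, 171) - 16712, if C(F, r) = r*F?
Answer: -48408211/2870 ≈ -16867.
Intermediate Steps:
C(F, r) = F*r
C(79/(-82) + 6/105, 171) - 16712 = (79/(-82) + 6/105)*171 - 16712 = (79*(-1/82) + 6*(1/105))*171 - 16712 = (-79/82 + 2/35)*171 - 16712 = -2601/2870*171 - 16712 = -444771/2870 - 16712 = -48408211/2870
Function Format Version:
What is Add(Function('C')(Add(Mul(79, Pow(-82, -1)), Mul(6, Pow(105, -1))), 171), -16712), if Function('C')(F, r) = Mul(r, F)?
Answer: Rational(-48408211, 2870) ≈ -16867.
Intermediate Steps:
Function('C')(F, r) = Mul(F, r)
Add(Function('C')(Add(Mul(79, Pow(-82, -1)), Mul(6, Pow(105, -1))), 171), -16712) = Add(Mul(Add(Mul(79, Pow(-82, -1)), Mul(6, Pow(105, -1))), 171), -16712) = Add(Mul(Add(Mul(79, Rational(-1, 82)), Mul(6, Rational(1, 105))), 171), -16712) = Add(Mul(Add(Rational(-79, 82), Rational(2, 35)), 171), -16712) = Add(Mul(Rational(-2601, 2870), 171), -16712) = Add(Rational(-444771, 2870), -16712) = Rational(-48408211, 2870)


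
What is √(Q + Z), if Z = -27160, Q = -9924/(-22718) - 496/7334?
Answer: I*√47122235015009674674/41653453 ≈ 164.8*I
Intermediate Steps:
Q = 15378622/41653453 (Q = -9924*(-1/22718) - 496*1/7334 = 4962/11359 - 248/3667 = 15378622/41653453 ≈ 0.36920)
√(Q + Z) = √(15378622/41653453 - 27160) = √(-1131292404858/41653453) = I*√47122235015009674674/41653453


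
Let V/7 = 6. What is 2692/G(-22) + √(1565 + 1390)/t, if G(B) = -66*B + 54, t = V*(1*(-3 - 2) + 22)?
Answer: 1346/753 + √2955/714 ≈ 1.8637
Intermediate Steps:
V = 42 (V = 7*6 = 42)
t = 714 (t = 42*(1*(-3 - 2) + 22) = 42*(1*(-5) + 22) = 42*(-5 + 22) = 42*17 = 714)
G(B) = 54 - 66*B
2692/G(-22) + √(1565 + 1390)/t = 2692/(54 - 66*(-22)) + √(1565 + 1390)/714 = 2692/(54 + 1452) + √2955*(1/714) = 2692/1506 + √2955/714 = 2692*(1/1506) + √2955/714 = 1346/753 + √2955/714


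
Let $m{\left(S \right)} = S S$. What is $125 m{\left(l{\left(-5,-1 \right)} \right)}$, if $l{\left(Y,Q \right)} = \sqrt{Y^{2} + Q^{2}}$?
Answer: $3250$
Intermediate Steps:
$l{\left(Y,Q \right)} = \sqrt{Q^{2} + Y^{2}}$
$m{\left(S \right)} = S^{2}$
$125 m{\left(l{\left(-5,-1 \right)} \right)} = 125 \left(\sqrt{\left(-1\right)^{2} + \left(-5\right)^{2}}\right)^{2} = 125 \left(\sqrt{1 + 25}\right)^{2} = 125 \left(\sqrt{26}\right)^{2} = 125 \cdot 26 = 3250$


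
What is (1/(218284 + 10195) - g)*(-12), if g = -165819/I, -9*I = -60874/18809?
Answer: -38480441596160730/6954215323 ≈ -5.5334e+6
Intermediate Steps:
I = 60874/169281 (I = -(-60874)/(9*18809) = -⅑*(-60874/18809) = 60874/169281 ≈ 0.35960)
g = -28070006139/60874 (g = -165819/60874/169281 = -165819*169281/60874 = -28070006139/60874 ≈ -4.6112e+5)
(1/(218284 + 10195) - g)*(-12) = (1/(218284 + 10195) - 1*(-28070006139/60874))*(-12) = (1/228479 + 28070006139/60874)*(-12) = (6413406932693455/13908430646)*(-12) = -38480441596160730/6954215323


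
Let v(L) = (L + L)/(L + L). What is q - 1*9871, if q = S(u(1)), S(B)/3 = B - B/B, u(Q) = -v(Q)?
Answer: -9877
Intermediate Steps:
v(L) = 1 (v(L) = (2*L)/((2*L)) = (2*L)*(1/(2*L)) = 1)
u(Q) = -1 (u(Q) = -1*1 = -1)
S(B) = -3 + 3*B (S(B) = 3*(B - B/B) = 3*(B - 1*1) = 3*(B - 1) = 3*(-1 + B) = -3 + 3*B)
q = -6 (q = -3 + 3*(-1) = -3 - 3 = -6)
q - 1*9871 = -6 - 1*9871 = -6 - 9871 = -9877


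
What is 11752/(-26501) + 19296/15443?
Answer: 329877160/409254943 ≈ 0.80604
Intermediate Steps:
11752/(-26501) + 19296/15443 = 11752*(-1/26501) + 19296*(1/15443) = -11752/26501 + 19296/15443 = 329877160/409254943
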